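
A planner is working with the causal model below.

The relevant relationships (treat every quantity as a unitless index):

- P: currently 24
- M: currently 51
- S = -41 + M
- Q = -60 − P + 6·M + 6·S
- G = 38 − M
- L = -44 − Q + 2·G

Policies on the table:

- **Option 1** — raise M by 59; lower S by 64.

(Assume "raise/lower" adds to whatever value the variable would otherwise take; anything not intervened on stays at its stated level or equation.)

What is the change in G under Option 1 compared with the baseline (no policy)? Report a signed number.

Baseline:
  M = 51
  G = 38 − 51 = -13
Option 1 (M + 59, S − 64):
  M = 51 + 59 = 110
  G = 38 − 110 = -72
Change in G: -72 − (-13) = -59

-59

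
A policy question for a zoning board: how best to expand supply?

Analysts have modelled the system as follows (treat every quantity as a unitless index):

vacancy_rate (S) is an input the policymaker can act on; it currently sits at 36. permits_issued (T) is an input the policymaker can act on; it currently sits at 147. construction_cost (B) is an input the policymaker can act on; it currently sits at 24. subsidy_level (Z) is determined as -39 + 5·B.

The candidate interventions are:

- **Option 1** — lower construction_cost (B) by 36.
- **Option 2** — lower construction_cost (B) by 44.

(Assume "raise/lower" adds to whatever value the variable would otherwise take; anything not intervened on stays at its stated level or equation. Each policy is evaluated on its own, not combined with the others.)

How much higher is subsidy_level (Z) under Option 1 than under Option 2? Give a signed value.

40

Option 1 (B − 36):
  B = 24 − 36 = -12
  Z = -39 + 5·(-12) = -99
Option 2 (B − 44):
  B = 24 − 44 = -20
  Z = -39 + 5·(-20) = -139
Z: -99 − (-139) = 40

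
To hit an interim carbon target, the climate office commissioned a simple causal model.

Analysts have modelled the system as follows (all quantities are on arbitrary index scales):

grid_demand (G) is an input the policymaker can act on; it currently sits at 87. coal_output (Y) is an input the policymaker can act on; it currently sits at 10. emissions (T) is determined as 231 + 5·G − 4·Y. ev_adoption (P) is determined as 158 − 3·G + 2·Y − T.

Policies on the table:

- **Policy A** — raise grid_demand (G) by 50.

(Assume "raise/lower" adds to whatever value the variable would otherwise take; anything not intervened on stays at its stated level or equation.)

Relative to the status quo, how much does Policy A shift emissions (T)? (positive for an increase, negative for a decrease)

250

Baseline:
  G = 87
  Y = 10
  T = 231 + 5·87 − 4·10 = 626
Policy A (G + 50):
  G = 87 + 50 = 137
  Y = 10
  T = 231 + 5·137 − 4·10 = 876
Change in T: 876 − 626 = 250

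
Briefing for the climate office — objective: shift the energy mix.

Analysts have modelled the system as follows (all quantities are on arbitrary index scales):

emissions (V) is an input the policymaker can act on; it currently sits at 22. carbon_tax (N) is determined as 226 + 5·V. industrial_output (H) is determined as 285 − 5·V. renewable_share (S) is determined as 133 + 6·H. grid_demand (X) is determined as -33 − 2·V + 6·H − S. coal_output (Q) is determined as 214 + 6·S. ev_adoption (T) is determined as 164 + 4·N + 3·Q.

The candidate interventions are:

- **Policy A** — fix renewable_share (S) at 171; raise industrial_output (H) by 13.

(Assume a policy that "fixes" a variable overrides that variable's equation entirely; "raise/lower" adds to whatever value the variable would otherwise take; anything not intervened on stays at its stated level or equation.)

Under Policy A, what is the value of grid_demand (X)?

Policy A (S := 171, H + 13):
  V = 22
  H = 285 − 5·22 (+13 from intervention) = 188
  S = 171
  X = -33 − 2·22 + 6·188 − 171 = 880

880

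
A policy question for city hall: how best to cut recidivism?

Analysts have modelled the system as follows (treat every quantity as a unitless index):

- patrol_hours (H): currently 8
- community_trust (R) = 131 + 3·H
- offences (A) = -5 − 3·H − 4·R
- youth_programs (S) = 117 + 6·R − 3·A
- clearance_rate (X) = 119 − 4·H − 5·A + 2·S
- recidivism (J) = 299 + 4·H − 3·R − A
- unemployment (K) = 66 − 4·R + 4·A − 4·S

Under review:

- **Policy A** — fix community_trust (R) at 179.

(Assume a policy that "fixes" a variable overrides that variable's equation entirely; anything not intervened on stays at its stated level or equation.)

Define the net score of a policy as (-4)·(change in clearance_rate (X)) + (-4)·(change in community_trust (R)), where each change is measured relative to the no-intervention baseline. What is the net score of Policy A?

-5472

Baseline:
  H = 8
  R = 131 + 3·8 = 155
  A = -5 − 3·8 − 4·155 = -649
  S = 117 + 6·155 − 3·(-649) = 2994
  X = 119 − 4·8 − 5·(-649) + 2·2994 = 9320
Policy A (R := 179):
  H = 8
  R = 179
  A = -5 − 3·8 − 4·179 = -745
  S = 117 + 6·179 − 3·(-745) = 3426
  X = 119 − 4·8 − 5·(-745) + 2·3426 = 10664
ΔX = 10664 − 9320 = 1344; ΔR = 179 − 155 = 24
Score = (-4)·1344 + (-4)·24 = -5472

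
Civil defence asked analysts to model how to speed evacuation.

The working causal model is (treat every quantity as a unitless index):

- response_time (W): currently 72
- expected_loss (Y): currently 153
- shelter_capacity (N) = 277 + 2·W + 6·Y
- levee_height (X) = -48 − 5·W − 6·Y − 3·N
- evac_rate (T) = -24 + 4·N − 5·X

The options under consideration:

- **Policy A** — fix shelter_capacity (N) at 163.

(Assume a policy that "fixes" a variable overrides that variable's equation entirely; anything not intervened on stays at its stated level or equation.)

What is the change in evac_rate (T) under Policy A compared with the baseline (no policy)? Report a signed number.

-22344

Baseline:
  W = 72
  Y = 153
  N = 277 + 2·72 + 6·153 = 1339
  X = -48 − 5·72 − 6·153 − 3·1339 = -5343
  T = -24 + 4·1339 − 5·(-5343) = 32047
Policy A (N := 163):
  W = 72
  Y = 153
  N = 163
  X = -48 − 5·72 − 6·153 − 3·163 = -1815
  T = -24 + 4·163 − 5·(-1815) = 9703
Change in T: 9703 − 32047 = -22344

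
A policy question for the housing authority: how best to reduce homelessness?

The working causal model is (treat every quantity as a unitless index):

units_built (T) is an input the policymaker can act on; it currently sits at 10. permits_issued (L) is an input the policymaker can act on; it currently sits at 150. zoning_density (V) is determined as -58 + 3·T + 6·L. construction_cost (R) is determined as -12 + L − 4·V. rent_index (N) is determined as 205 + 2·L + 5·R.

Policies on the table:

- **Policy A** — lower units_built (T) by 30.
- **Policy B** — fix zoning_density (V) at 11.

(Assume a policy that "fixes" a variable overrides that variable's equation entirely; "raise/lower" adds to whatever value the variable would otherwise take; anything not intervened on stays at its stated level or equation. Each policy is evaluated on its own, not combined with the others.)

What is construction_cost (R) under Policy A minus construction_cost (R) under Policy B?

Policy A (T − 30):
  T = 10 − 30 = -20
  L = 150
  V = -58 + 3·(-20) + 6·150 = 782
  R = -12 + 150 − 4·782 = -2990
Policy B (V := 11):
  T = 10
  L = 150
  V = 11
  R = -12 + 150 − 4·11 = 94
R: -2990 − 94 = -3084

-3084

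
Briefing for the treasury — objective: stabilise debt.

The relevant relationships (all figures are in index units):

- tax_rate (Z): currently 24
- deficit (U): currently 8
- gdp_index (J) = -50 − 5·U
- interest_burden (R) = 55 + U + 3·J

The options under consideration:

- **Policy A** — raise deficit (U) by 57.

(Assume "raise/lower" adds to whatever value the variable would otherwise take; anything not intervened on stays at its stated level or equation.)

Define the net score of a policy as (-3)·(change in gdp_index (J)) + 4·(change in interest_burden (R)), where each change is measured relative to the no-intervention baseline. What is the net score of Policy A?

Baseline:
  U = 8
  J = -50 − 5·8 = -90
  R = 55 + 8 + 3·(-90) = -207
Policy A (U + 57):
  U = 8 + 57 = 65
  J = -50 − 5·65 = -375
  R = 55 + 65 + 3·(-375) = -1005
ΔJ = -375 − (-90) = -285; ΔR = -1005 − (-207) = -798
Score = (-3)·(-285) + 4·(-798) = -2337

-2337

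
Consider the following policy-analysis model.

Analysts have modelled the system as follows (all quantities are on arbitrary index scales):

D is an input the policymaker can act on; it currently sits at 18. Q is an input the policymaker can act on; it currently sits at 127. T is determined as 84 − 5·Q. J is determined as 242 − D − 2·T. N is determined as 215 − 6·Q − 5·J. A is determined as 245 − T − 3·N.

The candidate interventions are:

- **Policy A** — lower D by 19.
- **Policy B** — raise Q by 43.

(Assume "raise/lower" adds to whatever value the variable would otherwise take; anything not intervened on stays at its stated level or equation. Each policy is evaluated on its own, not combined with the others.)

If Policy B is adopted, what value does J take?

Policy B (Q + 43):
  D = 18
  Q = 127 + 43 = 170
  T = 84 − 5·170 = -766
  J = 242 − 18 − 2·(-766) = 1756

1756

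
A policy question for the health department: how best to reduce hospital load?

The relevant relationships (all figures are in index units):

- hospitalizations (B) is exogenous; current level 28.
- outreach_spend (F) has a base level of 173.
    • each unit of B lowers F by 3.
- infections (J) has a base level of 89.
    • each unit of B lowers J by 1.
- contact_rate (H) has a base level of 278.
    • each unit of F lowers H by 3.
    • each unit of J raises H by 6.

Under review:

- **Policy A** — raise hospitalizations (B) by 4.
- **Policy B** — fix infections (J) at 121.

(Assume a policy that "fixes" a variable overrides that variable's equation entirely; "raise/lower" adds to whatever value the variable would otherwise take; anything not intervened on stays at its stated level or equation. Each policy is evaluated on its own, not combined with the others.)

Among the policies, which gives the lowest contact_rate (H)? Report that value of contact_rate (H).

389

Policy A (B + 4):
  B = 28 + 4 = 32
  F = 173 − 3·32 = 77
  J = 89 − 32 = 57
  H = 278 − 3·77 + 6·57 = 389
Policy B (J := 121):
  B = 28
  F = 173 − 3·28 = 89
  J = 121
  H = 278 − 3·89 + 6·121 = 737
Comparing — Policy A: H=389, Policy B: H=737. Lowest is 389 (Policy A).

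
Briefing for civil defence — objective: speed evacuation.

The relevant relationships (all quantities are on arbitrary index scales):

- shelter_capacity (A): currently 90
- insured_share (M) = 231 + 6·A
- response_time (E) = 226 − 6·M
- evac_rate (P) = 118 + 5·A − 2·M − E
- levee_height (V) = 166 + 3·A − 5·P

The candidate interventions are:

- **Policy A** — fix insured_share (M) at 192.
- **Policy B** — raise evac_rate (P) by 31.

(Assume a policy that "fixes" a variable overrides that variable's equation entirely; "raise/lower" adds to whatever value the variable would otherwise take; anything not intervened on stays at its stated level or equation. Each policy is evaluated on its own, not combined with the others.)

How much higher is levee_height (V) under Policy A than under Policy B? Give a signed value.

11735

Policy A (M := 192):
  A = 90
  M = 192
  E = 226 − 6·192 = -926
  P = 118 + 5·90 − 2·192 − (-926) = 1110
  V = 166 + 3·90 − 5·1110 = -5114
Policy B (P + 31):
  A = 90
  M = 231 + 6·90 = 771
  E = 226 − 6·771 = -4400
  P = 118 + 5·90 − 2·771 − (-4400) (+31 from intervention) = 3457
  V = 166 + 3·90 − 5·3457 = -16849
V: -5114 − (-16849) = 11735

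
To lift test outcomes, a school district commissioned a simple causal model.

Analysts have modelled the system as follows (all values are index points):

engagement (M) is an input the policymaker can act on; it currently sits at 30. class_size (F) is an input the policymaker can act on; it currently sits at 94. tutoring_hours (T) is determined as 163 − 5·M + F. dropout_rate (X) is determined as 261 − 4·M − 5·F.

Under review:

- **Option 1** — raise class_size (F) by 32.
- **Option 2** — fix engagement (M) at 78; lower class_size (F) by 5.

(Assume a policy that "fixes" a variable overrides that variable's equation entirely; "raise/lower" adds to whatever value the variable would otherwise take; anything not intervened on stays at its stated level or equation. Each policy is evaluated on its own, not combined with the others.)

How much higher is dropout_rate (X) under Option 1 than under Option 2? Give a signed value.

Option 1 (F + 32):
  M = 30
  F = 94 + 32 = 126
  X = 261 − 4·30 − 5·126 = -489
Option 2 (M := 78, F − 5):
  M = 78
  F = 94 − 5 = 89
  X = 261 − 4·78 − 5·89 = -496
X: -489 − (-496) = 7

7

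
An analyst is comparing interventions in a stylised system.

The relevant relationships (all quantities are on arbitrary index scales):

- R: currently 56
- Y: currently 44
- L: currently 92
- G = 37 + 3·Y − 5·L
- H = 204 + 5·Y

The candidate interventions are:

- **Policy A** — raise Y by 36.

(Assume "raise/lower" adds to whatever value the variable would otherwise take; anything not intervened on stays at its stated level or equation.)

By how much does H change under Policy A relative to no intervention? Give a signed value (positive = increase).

180

Baseline:
  Y = 44
  H = 204 + 5·44 = 424
Policy A (Y + 36):
  Y = 44 + 36 = 80
  H = 204 + 5·80 = 604
Change in H: 604 − 424 = 180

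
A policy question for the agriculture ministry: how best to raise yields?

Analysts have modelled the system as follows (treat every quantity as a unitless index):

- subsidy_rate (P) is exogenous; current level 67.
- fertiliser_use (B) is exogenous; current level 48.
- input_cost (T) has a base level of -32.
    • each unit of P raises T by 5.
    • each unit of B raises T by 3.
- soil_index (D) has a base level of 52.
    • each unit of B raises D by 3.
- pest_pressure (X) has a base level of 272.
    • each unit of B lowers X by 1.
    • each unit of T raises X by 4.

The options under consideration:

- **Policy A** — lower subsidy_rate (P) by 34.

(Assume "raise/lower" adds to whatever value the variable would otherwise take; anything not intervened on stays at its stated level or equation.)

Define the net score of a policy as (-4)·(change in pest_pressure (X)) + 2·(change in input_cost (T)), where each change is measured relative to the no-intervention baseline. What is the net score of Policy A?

Baseline:
  P = 67
  B = 48
  T = -32 + 5·67 + 3·48 = 447
  X = 272 − 48 + 4·447 = 2012
Policy A (P − 34):
  P = 67 − 34 = 33
  B = 48
  T = -32 + 5·33 + 3·48 = 277
  X = 272 − 48 + 4·277 = 1332
ΔX = 1332 − 2012 = -680; ΔT = 277 − 447 = -170
Score = (-4)·(-680) + 2·(-170) = 2380

2380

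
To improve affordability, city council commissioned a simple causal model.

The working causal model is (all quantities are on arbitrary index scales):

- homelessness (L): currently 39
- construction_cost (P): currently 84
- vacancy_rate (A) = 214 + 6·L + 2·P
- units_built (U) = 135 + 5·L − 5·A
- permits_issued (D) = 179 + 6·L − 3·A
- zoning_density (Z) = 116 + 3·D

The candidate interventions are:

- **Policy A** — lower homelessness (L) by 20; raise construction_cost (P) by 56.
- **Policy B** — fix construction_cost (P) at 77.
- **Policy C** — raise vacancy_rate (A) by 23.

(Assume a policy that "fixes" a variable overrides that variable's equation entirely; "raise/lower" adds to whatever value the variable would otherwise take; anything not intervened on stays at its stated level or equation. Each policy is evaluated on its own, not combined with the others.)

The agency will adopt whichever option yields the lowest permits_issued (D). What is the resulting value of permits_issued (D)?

-1531

Policy A (L − 20, P + 56):
  L = 39 − 20 = 19
  P = 84 + 56 = 140
  A = 214 + 6·19 + 2·140 = 608
  D = 179 + 6·19 − 3·608 = -1531
Policy B (P := 77):
  L = 39
  P = 77
  A = 214 + 6·39 + 2·77 = 602
  D = 179 + 6·39 − 3·602 = -1393
Policy C (A + 23):
  L = 39
  P = 84
  A = 214 + 6·39 + 2·84 (+23 from intervention) = 639
  D = 179 + 6·39 − 3·639 = -1504
Comparing — Policy A: D=-1531, Policy B: D=-1393, Policy C: D=-1504. Lowest is -1531 (Policy A).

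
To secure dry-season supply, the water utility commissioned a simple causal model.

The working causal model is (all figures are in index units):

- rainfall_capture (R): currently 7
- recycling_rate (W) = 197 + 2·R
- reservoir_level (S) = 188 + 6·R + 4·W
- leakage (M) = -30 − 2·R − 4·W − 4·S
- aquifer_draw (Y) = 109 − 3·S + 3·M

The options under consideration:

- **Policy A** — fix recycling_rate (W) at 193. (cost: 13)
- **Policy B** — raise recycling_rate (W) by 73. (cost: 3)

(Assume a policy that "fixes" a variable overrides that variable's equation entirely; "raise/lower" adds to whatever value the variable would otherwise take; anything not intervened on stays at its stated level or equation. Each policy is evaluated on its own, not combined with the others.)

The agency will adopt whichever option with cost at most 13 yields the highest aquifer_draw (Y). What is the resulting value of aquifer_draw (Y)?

-17369

Policy A (W := 193):
  R = 7
  W = 193
  S = 188 + 6·7 + 4·193 = 1002
  M = -30 − 2·7 − 4·193 − 4·1002 = -4824
  Y = 109 − 3·1002 + 3·(-4824) = -17369
Policy B (W + 73):
  R = 7
  W = 197 + 2·7 (+73 from intervention) = 284
  S = 188 + 6·7 + 4·284 = 1366
  M = -30 − 2·7 − 4·284 − 4·1366 = -6644
  Y = 109 − 3·1366 + 3·(-6644) = -23921
Comparing — Policy A: Y=-17369, Policy B: Y=-23921. Highest is -17369 (Policy A).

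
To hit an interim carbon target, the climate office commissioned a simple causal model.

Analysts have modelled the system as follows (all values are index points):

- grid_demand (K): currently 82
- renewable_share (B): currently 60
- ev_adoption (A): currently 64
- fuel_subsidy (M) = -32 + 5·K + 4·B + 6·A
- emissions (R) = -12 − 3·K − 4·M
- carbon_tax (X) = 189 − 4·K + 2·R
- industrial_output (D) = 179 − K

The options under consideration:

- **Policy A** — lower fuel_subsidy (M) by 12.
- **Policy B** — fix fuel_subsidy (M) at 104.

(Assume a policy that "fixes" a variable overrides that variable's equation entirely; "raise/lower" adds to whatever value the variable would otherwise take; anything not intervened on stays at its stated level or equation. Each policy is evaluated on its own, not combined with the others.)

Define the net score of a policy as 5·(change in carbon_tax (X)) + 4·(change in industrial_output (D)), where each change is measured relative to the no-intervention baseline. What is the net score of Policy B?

Baseline:
  K = 82
  B = 60
  A = 64
  M = -32 + 5·82 + 4·60 + 6·64 = 1002
  R = -12 − 3·82 − 4·1002 = -4266
  X = 189 − 4·82 + 2·(-4266) = -8671
  D = 179 − 82 = 97
Policy B (M := 104):
  K = 82
  B = 60
  A = 64
  M = 104
  R = -12 − 3·82 − 4·104 = -674
  X = 189 − 4·82 + 2·(-674) = -1487
  D = 179 − 82 = 97
ΔX = -1487 − (-8671) = 7184; ΔD = 97 − 97 = 0
Score = 5·7184 + 4·0 = 35920

35920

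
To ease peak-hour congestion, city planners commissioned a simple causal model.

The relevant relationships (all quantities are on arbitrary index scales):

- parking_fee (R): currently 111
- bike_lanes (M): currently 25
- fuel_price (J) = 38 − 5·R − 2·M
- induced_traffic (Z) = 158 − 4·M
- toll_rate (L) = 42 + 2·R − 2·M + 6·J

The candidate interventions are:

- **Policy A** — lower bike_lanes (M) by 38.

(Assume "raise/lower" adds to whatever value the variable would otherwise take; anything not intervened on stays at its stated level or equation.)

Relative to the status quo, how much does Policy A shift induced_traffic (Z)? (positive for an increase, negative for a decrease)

152

Baseline:
  M = 25
  Z = 158 − 4·25 = 58
Policy A (M − 38):
  M = 25 − 38 = -13
  Z = 158 − 4·(-13) = 210
Change in Z: 210 − 58 = 152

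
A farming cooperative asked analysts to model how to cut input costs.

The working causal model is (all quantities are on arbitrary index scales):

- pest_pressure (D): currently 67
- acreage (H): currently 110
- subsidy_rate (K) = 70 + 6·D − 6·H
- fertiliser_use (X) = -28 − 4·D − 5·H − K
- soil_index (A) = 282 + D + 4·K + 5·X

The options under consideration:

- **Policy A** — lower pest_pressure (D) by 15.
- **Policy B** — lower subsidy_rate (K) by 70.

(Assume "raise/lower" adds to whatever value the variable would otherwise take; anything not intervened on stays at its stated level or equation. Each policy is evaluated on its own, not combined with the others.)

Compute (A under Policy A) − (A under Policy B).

305

Policy A (D − 15):
  D = 67 − 15 = 52
  H = 110
  K = 70 + 6·52 − 6·110 = -278
  X = -28 − 4·52 − 5·110 − (-278) = -508
  A = 282 + 52 + 4·(-278) + 5·(-508) = -3318
Policy B (K − 70):
  D = 67
  H = 110
  K = 70 + 6·67 − 6·110 (−70 from intervention) = -258
  X = -28 − 4·67 − 5·110 − (-258) = -588
  A = 282 + 67 + 4·(-258) + 5·(-588) = -3623
A: -3318 − (-3623) = 305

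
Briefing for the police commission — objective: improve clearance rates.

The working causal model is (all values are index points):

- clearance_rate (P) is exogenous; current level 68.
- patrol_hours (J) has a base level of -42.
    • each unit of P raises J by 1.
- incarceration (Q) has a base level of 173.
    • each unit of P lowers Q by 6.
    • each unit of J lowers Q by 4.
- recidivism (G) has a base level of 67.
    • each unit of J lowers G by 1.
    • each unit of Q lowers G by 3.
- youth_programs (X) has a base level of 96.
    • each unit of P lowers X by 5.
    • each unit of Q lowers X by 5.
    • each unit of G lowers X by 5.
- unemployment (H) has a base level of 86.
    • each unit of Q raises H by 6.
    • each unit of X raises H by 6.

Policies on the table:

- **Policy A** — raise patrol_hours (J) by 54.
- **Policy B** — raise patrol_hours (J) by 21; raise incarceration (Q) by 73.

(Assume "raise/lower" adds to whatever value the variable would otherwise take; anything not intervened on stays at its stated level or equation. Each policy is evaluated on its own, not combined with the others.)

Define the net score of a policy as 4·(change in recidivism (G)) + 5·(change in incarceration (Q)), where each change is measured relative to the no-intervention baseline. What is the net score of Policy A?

1296

Baseline:
  P = 68
  J = -42 + 68 = 26
  Q = 173 − 6·68 − 4·26 = -339
  G = 67 − 26 − 3·(-339) = 1058
Policy A (J + 54):
  P = 68
  J = -42 + 68 (+54 from intervention) = 80
  Q = 173 − 6·68 − 4·80 = -555
  G = 67 − 80 − 3·(-555) = 1652
ΔG = 1652 − 1058 = 594; ΔQ = -555 − (-339) = -216
Score = 4·594 + 5·(-216) = 1296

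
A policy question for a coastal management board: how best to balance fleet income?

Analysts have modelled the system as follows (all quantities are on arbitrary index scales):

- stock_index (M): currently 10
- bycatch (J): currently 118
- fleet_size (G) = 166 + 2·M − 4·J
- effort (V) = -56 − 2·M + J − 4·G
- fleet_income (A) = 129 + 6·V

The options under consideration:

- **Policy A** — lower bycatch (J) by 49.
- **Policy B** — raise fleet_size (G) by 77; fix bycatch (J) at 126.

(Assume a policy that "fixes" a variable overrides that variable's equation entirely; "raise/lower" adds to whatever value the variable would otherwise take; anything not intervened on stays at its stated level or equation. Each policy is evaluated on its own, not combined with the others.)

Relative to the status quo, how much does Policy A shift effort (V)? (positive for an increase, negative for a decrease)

Baseline:
  M = 10
  J = 118
  G = 166 + 2·10 − 4·118 = -286
  V = -56 − 2·10 + 118 − 4·(-286) = 1186
Policy A (J − 49):
  M = 10
  J = 118 − 49 = 69
  G = 166 + 2·10 − 4·69 = -90
  V = -56 − 2·10 + 69 − 4·(-90) = 353
Change in V: 353 − 1186 = -833

-833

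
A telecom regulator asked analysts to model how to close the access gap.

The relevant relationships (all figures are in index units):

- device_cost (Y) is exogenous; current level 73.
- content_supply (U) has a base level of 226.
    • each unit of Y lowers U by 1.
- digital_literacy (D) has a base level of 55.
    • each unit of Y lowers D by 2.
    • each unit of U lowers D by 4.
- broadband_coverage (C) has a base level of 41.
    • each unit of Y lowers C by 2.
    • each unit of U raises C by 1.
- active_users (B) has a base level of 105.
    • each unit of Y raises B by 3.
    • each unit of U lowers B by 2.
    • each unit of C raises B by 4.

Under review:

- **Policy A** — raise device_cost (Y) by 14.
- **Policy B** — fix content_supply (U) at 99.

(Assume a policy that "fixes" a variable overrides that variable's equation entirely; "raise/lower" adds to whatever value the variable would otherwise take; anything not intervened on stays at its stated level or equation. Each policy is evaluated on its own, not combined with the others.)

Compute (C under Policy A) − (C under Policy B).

Policy A (Y + 14):
  Y = 73 + 14 = 87
  U = 226 − 87 = 139
  C = 41 − 2·87 + 139 = 6
Policy B (U := 99):
  Y = 73
  U = 99
  C = 41 − 2·73 + 99 = -6
C: 6 − (-6) = 12

12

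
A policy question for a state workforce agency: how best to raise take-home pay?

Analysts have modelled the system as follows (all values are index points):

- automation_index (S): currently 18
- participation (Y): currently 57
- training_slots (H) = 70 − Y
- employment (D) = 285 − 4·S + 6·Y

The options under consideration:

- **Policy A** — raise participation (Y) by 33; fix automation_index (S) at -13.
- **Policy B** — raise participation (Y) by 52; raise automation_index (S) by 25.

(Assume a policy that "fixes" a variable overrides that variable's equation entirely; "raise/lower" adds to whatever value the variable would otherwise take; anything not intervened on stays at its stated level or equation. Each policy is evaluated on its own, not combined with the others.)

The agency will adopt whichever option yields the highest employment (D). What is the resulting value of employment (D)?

877

Policy A (Y + 33, S := -13):
  S = -13
  Y = 57 + 33 = 90
  D = 285 − 4·(-13) + 6·90 = 877
Policy B (Y + 52, S + 25):
  S = 18 + 25 = 43
  Y = 57 + 52 = 109
  D = 285 − 4·43 + 6·109 = 767
Comparing — Policy A: D=877, Policy B: D=767. Highest is 877 (Policy A).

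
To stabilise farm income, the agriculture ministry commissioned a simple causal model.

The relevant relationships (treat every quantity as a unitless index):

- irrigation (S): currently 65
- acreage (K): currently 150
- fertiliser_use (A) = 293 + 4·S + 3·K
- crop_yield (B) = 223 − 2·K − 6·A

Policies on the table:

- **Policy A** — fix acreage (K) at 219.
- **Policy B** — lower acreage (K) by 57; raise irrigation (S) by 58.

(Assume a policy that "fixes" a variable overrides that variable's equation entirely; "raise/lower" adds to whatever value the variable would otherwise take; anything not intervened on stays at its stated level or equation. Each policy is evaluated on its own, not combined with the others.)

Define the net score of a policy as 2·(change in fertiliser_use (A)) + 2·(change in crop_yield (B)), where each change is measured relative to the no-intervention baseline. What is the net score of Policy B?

Baseline:
  S = 65
  K = 150
  A = 293 + 4·65 + 3·150 = 1003
  B = 223 − 2·150 − 6·1003 = -6095
Policy B (K − 57, S + 58):
  S = 65 + 58 = 123
  K = 150 − 57 = 93
  A = 293 + 4·123 + 3·93 = 1064
  B = 223 − 2·93 − 6·1064 = -6347
ΔA = 1064 − 1003 = 61; ΔB = -6347 − (-6095) = -252
Score = 2·61 + 2·(-252) = -382

-382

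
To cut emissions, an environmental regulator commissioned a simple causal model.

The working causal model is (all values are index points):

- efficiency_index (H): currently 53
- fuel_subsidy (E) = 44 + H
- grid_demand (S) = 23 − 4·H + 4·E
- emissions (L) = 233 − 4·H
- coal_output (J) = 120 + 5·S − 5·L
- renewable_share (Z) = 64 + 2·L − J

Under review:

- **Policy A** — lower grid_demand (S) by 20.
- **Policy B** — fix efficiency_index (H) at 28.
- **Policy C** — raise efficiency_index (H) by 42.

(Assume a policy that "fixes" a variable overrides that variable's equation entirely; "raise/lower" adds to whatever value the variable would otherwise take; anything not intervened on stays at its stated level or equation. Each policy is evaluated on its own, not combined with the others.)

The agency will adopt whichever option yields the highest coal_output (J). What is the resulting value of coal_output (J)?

1850

Policy A (S − 20):
  H = 53
  E = 44 + 53 = 97
  S = 23 − 4·53 + 4·97 (−20 from intervention) = 179
  L = 233 − 4·53 = 21
  J = 120 + 5·179 − 5·21 = 910
Policy B (H := 28):
  H = 28
  E = 44 + 28 = 72
  S = 23 − 4·28 + 4·72 = 199
  L = 233 − 4·28 = 121
  J = 120 + 5·199 − 5·121 = 510
Policy C (H + 42):
  H = 53 + 42 = 95
  E = 44 + 95 = 139
  S = 23 − 4·95 + 4·139 = 199
  L = 233 − 4·95 = -147
  J = 120 + 5·199 − 5·(-147) = 1850
Comparing — Policy A: J=910, Policy B: J=510, Policy C: J=1850. Highest is 1850 (Policy C).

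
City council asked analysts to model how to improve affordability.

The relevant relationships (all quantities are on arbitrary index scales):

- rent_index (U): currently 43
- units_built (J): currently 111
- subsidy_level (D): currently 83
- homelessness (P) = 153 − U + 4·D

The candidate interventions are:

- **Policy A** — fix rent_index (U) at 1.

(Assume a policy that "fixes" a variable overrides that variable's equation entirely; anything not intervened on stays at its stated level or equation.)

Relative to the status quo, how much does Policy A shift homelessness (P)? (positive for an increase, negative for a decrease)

42

Baseline:
  U = 43
  D = 83
  P = 153 − 43 + 4·83 = 442
Policy A (U := 1):
  U = 1
  D = 83
  P = 153 − 1 + 4·83 = 484
Change in P: 484 − 442 = 42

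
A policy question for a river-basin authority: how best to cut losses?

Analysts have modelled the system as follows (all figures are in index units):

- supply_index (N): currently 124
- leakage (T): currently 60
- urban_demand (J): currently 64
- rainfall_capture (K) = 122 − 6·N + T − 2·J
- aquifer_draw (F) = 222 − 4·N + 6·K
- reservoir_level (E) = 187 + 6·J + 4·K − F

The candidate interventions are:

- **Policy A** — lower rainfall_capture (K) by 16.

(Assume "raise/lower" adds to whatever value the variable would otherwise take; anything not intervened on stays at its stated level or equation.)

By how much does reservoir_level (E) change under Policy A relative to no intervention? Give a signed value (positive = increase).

Baseline:
  N = 124
  T = 60
  J = 64
  K = 122 − 6·124 + 60 − 2·64 = -690
  F = 222 − 4·124 + 6·(-690) = -4414
  E = 187 + 6·64 + 4·(-690) − (-4414) = 2225
Policy A (K − 16):
  N = 124
  T = 60
  J = 64
  K = 122 − 6·124 + 60 − 2·64 (−16 from intervention) = -706
  F = 222 − 4·124 + 6·(-706) = -4510
  E = 187 + 6·64 + 4·(-706) − (-4510) = 2257
Change in E: 2257 − 2225 = 32

32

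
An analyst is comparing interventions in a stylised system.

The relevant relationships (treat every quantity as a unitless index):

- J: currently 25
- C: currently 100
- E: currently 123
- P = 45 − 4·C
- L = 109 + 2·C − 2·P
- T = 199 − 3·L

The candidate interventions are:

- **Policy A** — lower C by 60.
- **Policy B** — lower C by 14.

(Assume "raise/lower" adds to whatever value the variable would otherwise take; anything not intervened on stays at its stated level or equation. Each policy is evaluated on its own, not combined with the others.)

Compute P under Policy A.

Policy A (C − 60):
  C = 100 − 60 = 40
  P = 45 − 4·40 = -115

-115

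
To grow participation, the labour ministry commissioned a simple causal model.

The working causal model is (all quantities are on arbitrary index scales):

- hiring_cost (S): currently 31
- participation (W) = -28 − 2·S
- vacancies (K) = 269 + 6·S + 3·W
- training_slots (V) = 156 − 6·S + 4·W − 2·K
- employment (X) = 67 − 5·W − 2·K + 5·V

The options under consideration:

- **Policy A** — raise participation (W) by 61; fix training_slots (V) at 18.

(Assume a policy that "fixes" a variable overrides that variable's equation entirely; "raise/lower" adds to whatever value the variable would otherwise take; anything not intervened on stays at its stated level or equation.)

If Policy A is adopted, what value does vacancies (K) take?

368

Policy A (W + 61, V := 18):
  S = 31
  W = -28 − 2·31 (+61 from intervention) = -29
  K = 269 + 6·31 + 3·(-29) = 368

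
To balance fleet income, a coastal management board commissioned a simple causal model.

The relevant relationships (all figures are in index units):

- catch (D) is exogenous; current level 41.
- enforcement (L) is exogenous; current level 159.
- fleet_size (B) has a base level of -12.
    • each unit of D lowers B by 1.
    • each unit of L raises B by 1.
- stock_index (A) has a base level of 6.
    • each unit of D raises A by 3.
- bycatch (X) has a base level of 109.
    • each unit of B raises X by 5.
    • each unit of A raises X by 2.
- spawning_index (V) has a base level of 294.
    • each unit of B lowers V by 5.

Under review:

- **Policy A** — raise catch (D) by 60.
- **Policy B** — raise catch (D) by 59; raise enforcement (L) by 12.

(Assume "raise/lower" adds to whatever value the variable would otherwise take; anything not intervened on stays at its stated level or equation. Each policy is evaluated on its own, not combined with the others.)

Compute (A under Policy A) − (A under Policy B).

Policy A (D + 60):
  D = 41 + 60 = 101
  A = 6 + 3·101 = 309
Policy B (D + 59, L + 12):
  D = 41 + 59 = 100
  A = 6 + 3·100 = 306
A: 309 − 306 = 3

3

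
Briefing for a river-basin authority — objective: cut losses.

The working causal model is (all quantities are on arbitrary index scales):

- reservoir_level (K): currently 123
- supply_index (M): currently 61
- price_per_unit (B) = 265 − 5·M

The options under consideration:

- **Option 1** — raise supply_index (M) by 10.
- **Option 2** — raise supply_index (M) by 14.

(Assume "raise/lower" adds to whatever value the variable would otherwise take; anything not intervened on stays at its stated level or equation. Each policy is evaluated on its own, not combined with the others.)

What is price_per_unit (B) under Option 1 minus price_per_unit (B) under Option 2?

Option 1 (M + 10):
  M = 61 + 10 = 71
  B = 265 − 5·71 = -90
Option 2 (M + 14):
  M = 61 + 14 = 75
  B = 265 − 5·75 = -110
B: -90 − (-110) = 20

20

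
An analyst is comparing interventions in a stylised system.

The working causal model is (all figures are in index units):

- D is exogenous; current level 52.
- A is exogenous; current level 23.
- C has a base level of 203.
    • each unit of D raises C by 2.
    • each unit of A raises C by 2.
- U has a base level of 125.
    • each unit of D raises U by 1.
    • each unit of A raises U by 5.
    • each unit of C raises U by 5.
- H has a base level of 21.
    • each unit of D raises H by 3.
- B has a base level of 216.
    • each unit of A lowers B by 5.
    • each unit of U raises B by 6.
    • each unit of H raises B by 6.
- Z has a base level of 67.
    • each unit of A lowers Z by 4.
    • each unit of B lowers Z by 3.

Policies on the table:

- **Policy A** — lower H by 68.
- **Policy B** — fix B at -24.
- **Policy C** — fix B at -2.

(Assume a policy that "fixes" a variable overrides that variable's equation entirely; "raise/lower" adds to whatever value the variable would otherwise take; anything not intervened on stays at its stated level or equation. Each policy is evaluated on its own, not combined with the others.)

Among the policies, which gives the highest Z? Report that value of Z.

47

Policy A (H − 68):
  D = 52
  A = 23
  C = 203 + 2·52 + 2·23 = 353
  U = 125 + 52 + 5·23 + 5·353 = 2057
  H = 21 + 3·52 (−68 from intervention) = 109
  B = 216 − 5·23 + 6·2057 + 6·109 = 13097
  Z = 67 − 4·23 − 3·13097 = -39316
Policy B (B := -24):
  D = 52
  A = 23
  C = 203 + 2·52 + 2·23 = 353
  U = 125 + 52 + 5·23 + 5·353 = 2057
  H = 21 + 3·52 = 177
  B = -24
  Z = 67 − 4·23 − 3·(-24) = 47
Policy C (B := -2):
  D = 52
  A = 23
  C = 203 + 2·52 + 2·23 = 353
  U = 125 + 52 + 5·23 + 5·353 = 2057
  H = 21 + 3·52 = 177
  B = -2
  Z = 67 − 4·23 − 3·(-2) = -19
Comparing — Policy A: Z=-39316, Policy B: Z=47, Policy C: Z=-19. Highest is 47 (Policy B).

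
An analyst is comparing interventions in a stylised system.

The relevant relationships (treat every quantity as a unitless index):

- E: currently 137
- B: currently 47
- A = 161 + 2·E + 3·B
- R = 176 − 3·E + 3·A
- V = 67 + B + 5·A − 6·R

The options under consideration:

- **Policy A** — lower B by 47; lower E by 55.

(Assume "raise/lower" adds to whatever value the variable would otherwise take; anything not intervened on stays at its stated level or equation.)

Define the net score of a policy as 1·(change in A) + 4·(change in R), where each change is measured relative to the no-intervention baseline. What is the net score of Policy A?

Baseline:
  E = 137
  B = 47
  A = 161 + 2·137 + 3·47 = 576
  R = 176 − 3·137 + 3·576 = 1493
Policy A (B − 47, E − 55):
  E = 137 − 55 = 82
  B = 47 − 47 = 0
  A = 161 + 2·82 + 3·0 = 325
  R = 176 − 3·82 + 3·325 = 905
ΔA = 325 − 576 = -251; ΔR = 905 − 1493 = -588
Score = 1·(-251) + 4·(-588) = -2603

-2603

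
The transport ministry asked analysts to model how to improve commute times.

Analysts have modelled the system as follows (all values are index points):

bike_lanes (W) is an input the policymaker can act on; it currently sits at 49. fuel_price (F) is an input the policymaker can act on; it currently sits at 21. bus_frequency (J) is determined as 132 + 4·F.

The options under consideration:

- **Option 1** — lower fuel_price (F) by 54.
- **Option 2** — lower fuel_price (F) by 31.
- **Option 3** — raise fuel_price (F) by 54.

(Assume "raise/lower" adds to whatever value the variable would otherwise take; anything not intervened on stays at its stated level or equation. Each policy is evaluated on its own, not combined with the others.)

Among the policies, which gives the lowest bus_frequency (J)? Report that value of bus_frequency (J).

Option 1 (F − 54):
  F = 21 − 54 = -33
  J = 132 + 4·(-33) = 0
Option 2 (F − 31):
  F = 21 − 31 = -10
  J = 132 + 4·(-10) = 92
Option 3 (F + 54):
  F = 21 + 54 = 75
  J = 132 + 4·75 = 432
Comparing — Option 1: J=0, Option 2: J=92, Option 3: J=432. Lowest is 0 (Option 1).

0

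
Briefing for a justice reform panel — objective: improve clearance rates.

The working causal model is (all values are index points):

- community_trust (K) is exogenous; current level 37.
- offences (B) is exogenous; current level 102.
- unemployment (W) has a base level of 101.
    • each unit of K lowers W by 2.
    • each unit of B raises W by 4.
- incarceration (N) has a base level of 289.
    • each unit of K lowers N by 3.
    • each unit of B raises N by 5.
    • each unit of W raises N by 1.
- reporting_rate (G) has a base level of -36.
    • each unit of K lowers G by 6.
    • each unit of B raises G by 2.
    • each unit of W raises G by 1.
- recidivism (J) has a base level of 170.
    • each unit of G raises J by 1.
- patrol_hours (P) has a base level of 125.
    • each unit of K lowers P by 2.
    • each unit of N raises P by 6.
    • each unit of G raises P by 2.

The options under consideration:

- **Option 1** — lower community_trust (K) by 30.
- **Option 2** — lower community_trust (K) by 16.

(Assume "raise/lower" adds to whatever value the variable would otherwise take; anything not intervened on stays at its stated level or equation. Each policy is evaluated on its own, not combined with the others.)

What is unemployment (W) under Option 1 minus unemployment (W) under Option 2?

28

Option 1 (K − 30):
  K = 37 − 30 = 7
  B = 102
  W = 101 − 2·7 + 4·102 = 495
Option 2 (K − 16):
  K = 37 − 16 = 21
  B = 102
  W = 101 − 2·21 + 4·102 = 467
W: 495 − 467 = 28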